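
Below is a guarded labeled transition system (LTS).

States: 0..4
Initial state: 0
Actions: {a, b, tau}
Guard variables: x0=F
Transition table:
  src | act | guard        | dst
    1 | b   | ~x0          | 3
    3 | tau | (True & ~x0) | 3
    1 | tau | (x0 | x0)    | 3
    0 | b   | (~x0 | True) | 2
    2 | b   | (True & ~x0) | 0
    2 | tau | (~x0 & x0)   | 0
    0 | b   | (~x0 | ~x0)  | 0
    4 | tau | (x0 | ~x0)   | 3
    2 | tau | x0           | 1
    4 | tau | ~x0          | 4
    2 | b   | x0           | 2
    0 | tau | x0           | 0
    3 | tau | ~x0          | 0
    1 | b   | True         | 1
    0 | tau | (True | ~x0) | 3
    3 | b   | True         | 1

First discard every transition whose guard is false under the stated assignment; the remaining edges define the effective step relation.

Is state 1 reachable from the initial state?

Guard filter leaves 11 enabled edge(s).
L0 = {0}
L1 = {2,3}  now seen {0,2,3}
L2 = {1}  now seen {0,1,2,3}
Reach set: {0,1,2,3}
witness 1: tau·b

Answer: REACHABLE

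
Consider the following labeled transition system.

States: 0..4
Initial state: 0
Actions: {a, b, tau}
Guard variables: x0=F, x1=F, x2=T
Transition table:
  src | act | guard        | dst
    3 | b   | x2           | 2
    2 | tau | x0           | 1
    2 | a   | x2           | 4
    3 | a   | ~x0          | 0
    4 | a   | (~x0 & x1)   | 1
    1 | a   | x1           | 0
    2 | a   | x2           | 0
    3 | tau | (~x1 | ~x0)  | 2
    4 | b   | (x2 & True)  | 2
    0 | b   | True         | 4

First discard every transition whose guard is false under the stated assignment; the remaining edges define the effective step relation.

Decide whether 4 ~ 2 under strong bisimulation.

Compute ~ classes (split until stable):
  round 0: {{0,1,2,3,4}}
  round 1: {{0,4},{1},{2},{3}}
  round 2: {{0},{1},{2},{3},{4}}
stable after 3 split(s): 5 block(s)
class of 4: {4}; class of 2: {2}

Answer: NOT BISIMILAR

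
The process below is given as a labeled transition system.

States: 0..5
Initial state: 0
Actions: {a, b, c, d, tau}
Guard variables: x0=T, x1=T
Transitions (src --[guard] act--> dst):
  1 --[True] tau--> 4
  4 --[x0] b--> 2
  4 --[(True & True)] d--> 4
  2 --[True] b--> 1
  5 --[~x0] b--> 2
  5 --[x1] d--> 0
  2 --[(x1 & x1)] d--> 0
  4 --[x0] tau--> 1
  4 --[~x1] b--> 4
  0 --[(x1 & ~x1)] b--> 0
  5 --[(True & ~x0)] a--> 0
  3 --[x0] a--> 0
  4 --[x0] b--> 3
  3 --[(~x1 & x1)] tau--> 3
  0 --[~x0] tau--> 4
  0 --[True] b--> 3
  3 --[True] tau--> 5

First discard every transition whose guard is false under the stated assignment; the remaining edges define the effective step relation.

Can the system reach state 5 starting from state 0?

11 transition(s) survive guard evaluation.
depth 0: {0}
depth 1: {3}  now seen {0,3}
depth 2: {5}  now seen {0,3,5}
R = {0,3,5}
witness 5: b·tau

Answer: REACHABLE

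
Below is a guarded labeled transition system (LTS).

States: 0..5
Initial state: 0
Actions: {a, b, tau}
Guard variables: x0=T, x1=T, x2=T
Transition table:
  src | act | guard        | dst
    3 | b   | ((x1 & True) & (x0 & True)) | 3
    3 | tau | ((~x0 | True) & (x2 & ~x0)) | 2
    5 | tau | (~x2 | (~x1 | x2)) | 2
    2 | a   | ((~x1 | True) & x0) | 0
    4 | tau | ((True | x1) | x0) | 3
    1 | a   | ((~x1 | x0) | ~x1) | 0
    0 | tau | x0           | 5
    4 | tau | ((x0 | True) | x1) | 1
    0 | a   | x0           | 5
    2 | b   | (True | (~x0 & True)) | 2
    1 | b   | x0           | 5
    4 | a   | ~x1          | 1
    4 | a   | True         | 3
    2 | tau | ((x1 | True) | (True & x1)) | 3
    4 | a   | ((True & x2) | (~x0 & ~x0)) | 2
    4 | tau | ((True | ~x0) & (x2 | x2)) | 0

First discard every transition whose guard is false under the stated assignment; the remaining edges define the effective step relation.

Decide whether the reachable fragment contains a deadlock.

Reachable = {0,2,3,5}
  0: a→5  tau→5  [2 exit(s)]
  2: a→0  b→2  tau→3  [3 exit(s)]
  3: b→3  [1 exit(s)]
  5: tau→2  [1 exit(s)]

Answer: DEADLOCK-FREE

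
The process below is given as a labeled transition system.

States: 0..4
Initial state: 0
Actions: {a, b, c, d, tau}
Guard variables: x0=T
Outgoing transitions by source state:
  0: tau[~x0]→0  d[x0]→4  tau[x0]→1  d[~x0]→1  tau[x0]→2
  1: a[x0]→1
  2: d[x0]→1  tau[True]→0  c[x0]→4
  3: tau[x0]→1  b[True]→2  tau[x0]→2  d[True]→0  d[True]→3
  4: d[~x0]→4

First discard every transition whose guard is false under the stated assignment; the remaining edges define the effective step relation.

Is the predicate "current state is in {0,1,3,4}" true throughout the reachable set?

Answer: INVARIANT VIOLATED at state 2

Analysis:
Safe = {0,1,3,4}
R = {0,1,2,4}
  0: ✓
  1: ✓
  2: VIOLATES
  4: ✓
reach 2 via tau — violates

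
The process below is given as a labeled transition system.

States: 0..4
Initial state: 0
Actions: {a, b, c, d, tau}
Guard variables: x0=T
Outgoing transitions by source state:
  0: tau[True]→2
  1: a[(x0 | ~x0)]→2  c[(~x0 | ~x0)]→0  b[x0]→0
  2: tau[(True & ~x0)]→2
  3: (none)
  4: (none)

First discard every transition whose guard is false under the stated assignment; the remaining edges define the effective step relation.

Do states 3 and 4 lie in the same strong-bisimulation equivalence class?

Answer: BISIMILAR

Analysis:
Compute ~ classes (split until stable):
  P[0] = {{0,1,2,3,4}}
  P[1] = {{0},{1},{2,3,4}}
Fixed point at round 2; 3 class(es).
class of 3: {2,3,4}; class of 4: {2,3,4}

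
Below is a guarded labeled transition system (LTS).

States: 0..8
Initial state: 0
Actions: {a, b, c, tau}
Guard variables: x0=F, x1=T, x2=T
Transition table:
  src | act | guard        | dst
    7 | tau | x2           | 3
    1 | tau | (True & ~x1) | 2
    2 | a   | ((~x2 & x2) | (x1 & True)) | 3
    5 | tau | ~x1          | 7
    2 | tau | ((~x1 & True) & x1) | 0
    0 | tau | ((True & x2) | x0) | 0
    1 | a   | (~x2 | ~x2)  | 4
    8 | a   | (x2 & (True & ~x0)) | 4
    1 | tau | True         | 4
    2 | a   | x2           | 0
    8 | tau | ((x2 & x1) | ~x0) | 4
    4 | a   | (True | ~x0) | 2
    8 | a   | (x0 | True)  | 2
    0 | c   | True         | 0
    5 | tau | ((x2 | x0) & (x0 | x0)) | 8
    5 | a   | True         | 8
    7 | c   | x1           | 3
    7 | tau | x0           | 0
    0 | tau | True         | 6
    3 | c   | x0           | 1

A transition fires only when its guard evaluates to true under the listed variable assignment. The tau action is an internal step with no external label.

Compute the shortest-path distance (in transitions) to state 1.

Layered search for 1:
  depth 0: {0}
  depth 1: {6}
1 never appears.

Answer: UNREACHABLE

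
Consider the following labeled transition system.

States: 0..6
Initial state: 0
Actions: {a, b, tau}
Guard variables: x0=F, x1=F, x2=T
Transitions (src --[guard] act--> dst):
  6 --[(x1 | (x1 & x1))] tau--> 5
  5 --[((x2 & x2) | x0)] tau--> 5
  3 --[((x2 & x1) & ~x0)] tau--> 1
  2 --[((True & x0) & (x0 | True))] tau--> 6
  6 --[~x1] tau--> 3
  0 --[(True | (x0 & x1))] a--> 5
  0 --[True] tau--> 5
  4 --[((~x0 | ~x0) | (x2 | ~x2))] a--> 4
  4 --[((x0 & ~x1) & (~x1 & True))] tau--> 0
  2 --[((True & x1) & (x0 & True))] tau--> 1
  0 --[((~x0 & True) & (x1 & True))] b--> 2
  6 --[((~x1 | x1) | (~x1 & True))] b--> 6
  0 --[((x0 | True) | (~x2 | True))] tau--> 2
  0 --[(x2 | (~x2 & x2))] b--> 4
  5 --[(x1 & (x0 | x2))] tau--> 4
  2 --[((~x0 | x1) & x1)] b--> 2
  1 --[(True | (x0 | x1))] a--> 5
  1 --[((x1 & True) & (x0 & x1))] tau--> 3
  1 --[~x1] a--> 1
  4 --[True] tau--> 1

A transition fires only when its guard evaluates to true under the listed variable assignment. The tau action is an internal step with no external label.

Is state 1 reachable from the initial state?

Answer: REACHABLE

Analysis:
After dropping false guards: 11 live edges.
Layer 0: {0}
Layer 1: {2,4,5}  total {0,2,4,5}
Layer 2: {1}  total {0,1,2,4,5}
Reachable = {0,1,2,4,5}
trace reaching 1: b·tau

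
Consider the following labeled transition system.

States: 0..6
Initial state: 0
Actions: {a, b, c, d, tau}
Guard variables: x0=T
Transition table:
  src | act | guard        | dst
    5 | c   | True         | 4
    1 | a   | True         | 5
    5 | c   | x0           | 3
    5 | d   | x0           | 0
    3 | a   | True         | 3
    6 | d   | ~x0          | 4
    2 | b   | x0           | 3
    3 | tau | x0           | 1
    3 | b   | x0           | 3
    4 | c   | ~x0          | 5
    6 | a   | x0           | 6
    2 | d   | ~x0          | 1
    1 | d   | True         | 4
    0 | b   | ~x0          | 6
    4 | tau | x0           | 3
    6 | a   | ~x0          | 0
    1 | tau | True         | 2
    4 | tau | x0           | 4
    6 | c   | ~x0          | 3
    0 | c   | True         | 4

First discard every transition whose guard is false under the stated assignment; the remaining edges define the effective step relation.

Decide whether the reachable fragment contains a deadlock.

R = {0,1,2,3,4,5}
  0: c→4  [1 out]
  1: a→5  d→4  tau→2  [3 out]
  2: b→3  [1 out]
  3: a→3  b→3  tau→1  [3 out]
  4: tau→3  tau→4  [2 out]
  5: c→3  c→4  d→0  [3 out]

Answer: DEADLOCK-FREE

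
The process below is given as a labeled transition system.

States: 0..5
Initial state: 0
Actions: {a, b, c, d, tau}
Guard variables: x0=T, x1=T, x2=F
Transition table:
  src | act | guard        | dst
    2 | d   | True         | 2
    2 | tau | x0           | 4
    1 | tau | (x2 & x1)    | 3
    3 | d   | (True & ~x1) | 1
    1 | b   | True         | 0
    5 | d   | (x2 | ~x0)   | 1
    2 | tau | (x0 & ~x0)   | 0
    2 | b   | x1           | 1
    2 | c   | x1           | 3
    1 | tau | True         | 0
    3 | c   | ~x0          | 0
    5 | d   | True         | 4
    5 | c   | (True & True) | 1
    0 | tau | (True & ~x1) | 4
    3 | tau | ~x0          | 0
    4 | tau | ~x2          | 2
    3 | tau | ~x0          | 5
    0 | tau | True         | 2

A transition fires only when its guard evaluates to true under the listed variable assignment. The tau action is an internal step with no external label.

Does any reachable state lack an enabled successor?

Answer: DEADLOCK at state 3

Trace:
R = {0,1,2,3,4}
  0: tau→2  [deg 1]
  1: b→0  tau→0  [deg 2]
  2: b→1  c→3  d→2  tau→4  [deg 4]
  3: ∅  [deadlock]
  4: tau→2  [deg 1]
witness 3: tau·c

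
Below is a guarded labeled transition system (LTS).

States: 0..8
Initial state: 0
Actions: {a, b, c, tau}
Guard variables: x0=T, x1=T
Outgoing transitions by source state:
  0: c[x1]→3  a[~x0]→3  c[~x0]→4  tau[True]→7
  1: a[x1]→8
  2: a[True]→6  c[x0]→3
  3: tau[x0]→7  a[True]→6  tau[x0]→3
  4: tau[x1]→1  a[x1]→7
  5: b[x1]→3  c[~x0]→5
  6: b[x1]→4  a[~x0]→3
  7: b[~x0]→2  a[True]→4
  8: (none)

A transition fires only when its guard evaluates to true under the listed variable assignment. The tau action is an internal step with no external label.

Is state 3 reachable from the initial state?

Answer: REACHABLE

Working:
After dropping false guards: 13 live edges.
depth 0: {0}
depth 1: {3,7}  total {0,3,7}
depth 2: {4,6}  total {0,3,4,6,7}
depth 3: {1}  total {0,1,3,4,6,7}
depth 4: {8}  total {0,1,3,4,6,7,8}
R = {0,1,3,4,6,7,8}
witness 3: c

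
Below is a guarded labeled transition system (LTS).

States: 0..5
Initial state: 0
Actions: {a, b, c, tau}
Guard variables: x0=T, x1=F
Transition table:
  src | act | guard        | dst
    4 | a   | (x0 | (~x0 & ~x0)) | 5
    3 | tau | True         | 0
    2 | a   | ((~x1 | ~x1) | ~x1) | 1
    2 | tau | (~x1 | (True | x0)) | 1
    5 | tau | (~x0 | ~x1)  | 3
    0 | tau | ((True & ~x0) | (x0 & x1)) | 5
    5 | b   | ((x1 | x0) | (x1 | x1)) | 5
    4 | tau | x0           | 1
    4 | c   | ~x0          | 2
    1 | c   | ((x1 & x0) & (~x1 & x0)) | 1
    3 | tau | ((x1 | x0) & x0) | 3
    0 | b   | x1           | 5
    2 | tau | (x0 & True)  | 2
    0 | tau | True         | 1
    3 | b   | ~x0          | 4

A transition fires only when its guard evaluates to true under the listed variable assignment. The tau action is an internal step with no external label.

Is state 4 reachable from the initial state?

Answer: UNREACHABLE

Analysis:
After dropping false guards: 10 live edges.
Layer 0: {0}
Layer 1: {1}  total {0,1}
Reach set: {0,1}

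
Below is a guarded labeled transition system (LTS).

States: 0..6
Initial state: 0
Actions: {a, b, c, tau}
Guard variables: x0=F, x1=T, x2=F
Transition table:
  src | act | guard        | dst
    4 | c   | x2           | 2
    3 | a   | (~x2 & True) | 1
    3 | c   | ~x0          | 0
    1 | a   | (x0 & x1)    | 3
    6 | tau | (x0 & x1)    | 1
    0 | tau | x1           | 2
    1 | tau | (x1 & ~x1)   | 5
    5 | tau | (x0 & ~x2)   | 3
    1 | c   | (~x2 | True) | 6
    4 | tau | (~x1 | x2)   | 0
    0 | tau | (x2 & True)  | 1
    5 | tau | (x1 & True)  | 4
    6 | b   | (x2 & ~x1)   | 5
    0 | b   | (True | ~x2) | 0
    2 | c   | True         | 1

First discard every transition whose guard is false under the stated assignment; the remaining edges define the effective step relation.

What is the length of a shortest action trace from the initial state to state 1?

Layered search for 1:
  depth 0: {0}
  depth 1: {2}
  depth 2: {1}
1 enters at depth 2; path tau·c

Answer: 2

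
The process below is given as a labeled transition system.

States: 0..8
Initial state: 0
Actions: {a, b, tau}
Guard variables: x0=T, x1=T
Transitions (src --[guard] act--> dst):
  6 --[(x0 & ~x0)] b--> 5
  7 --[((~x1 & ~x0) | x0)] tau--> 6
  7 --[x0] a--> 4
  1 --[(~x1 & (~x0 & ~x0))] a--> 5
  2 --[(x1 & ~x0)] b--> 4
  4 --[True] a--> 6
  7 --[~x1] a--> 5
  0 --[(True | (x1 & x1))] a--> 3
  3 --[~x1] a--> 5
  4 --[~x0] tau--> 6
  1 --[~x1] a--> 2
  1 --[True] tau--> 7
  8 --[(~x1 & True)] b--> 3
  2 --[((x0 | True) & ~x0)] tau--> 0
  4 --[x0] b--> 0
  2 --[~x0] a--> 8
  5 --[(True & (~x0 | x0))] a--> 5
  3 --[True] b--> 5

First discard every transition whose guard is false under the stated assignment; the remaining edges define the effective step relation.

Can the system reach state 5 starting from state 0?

Answer: REACHABLE

Working:
After dropping false guards: 8 live edges.
Layer 0: {0}
Layer 1: {3}  now seen {0,3}
Layer 2: {5}  now seen {0,3,5}
Reachable = {0,3,5}
witness 5: a·b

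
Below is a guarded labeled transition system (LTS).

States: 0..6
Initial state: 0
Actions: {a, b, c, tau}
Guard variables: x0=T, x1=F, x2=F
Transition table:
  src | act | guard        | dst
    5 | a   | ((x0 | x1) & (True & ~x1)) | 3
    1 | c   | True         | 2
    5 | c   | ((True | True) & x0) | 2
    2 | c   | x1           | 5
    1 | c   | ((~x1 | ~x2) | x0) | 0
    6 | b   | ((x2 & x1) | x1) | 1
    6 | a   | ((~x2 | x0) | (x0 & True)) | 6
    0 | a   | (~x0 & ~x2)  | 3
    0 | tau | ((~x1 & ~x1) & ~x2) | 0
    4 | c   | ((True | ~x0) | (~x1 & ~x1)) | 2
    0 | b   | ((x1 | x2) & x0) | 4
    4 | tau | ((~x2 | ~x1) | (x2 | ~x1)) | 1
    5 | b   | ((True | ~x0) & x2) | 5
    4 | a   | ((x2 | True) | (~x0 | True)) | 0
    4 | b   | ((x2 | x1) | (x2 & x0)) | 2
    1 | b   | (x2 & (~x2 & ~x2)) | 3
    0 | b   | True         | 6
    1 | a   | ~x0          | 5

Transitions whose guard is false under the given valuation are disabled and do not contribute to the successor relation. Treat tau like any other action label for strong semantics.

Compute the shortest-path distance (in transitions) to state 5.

Breadth-first toward 5:
  Layer 0: {0}
  Layer 1: {6}
5 never appears.

Answer: UNREACHABLE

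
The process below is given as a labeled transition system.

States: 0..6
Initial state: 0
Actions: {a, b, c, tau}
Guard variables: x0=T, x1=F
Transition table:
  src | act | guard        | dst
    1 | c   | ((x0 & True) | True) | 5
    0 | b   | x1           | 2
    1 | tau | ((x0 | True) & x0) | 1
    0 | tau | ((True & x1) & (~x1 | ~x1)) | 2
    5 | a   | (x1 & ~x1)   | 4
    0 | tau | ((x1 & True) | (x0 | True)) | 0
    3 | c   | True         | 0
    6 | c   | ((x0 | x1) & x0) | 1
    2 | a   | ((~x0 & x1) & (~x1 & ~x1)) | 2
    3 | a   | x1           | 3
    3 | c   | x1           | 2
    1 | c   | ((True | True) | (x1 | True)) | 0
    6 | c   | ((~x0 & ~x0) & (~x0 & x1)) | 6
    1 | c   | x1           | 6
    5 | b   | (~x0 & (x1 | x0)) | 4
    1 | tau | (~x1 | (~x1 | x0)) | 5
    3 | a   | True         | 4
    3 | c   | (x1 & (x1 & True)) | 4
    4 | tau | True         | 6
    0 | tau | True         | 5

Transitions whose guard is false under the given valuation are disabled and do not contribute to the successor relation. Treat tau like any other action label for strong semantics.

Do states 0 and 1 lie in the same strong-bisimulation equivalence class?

Bisimulation quotient by refinement:
  round 0: {{0,1,2,3,4,5,6}}
  round 1: {{0,4},{1},{2,5},{3},{6}}
  round 2: {{0},{1},{2,5},{3},{4},{6}}
6 equivalence class(es) (converged in 3)
0∈{0}, 1∈{1}

Answer: NOT BISIMILAR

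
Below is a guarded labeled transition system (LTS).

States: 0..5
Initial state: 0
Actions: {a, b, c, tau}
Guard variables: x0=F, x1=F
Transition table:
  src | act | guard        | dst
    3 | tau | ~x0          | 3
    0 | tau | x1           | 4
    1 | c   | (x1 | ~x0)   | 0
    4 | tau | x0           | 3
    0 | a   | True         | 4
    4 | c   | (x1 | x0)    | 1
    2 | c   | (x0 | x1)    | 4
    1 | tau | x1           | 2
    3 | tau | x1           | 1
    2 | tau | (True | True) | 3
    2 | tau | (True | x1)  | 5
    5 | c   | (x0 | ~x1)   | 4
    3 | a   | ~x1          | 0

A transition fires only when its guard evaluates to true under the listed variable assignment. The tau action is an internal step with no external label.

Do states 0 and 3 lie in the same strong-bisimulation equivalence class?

Answer: NOT BISIMILAR

Analysis:
Refine partition for ~:
  round 0: {{0,1,2,3,4,5}}
  round 1: {{0},{1,5},{2},{3},{4}}
  round 2: {{0},{1},{2},{3},{4},{5}}
6 equivalence class(es) (converged in 3)
class of 0: {0}; class of 3: {3}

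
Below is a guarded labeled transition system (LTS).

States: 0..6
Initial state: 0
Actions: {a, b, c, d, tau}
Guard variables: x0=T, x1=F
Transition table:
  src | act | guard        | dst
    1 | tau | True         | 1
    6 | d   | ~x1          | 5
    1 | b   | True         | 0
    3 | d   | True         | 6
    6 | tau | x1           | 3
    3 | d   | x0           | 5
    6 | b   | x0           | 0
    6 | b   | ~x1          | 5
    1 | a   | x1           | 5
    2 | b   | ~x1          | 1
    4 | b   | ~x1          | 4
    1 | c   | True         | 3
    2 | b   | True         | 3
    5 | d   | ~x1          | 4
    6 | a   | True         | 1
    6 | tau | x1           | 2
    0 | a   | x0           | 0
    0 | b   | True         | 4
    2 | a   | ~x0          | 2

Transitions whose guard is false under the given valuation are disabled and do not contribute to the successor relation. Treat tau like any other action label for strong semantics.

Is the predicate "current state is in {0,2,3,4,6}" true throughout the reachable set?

Answer: INVARIANT HOLDS

Trace:
Inv-set: {0,2,3,4,6}
Reachable = {0,4}
  0: ✓
  4: ✓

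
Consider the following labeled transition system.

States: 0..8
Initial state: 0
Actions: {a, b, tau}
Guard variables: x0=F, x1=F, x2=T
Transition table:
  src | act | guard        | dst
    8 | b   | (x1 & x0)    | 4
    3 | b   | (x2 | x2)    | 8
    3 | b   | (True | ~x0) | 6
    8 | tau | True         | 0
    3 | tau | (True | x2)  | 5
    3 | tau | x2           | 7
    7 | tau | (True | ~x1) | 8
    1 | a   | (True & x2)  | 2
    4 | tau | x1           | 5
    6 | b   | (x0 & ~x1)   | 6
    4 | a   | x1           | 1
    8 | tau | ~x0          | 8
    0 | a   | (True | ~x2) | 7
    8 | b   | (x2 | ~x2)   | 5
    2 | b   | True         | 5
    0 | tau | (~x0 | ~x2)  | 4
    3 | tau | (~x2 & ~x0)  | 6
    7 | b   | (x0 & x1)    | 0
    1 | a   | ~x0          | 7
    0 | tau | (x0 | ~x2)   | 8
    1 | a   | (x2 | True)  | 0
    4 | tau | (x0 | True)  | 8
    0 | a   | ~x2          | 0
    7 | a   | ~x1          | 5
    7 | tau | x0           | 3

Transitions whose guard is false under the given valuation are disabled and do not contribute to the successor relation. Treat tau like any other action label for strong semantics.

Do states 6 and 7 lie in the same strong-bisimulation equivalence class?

Refine partition for ~:
  π0 = {{0,1,2,3,4,5,6,7,8}}
  π1 = {{0,7},{1},{2},{3,8},{4},{5,6}}
  π2 = {{0},{1},{2},{3},{4},{5,6},{7},{8}}
8 equivalence class(es) (converged in 3)
[6]={5,6}  [7]={7}

Answer: NOT BISIMILAR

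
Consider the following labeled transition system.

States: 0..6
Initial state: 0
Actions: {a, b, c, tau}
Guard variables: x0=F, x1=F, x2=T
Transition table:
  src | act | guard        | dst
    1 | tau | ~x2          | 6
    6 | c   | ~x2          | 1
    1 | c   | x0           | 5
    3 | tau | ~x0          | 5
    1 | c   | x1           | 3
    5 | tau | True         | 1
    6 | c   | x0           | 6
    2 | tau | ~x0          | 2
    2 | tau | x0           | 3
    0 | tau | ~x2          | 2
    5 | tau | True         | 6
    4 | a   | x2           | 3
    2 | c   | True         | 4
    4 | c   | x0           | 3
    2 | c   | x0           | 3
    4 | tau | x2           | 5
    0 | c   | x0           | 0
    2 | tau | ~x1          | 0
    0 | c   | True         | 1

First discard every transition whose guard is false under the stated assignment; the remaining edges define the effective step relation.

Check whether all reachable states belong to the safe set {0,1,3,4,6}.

Allowed set {0,1,3,4,6}
Reachable = {0,1}
  0: ok
  1: ok

Answer: INVARIANT HOLDS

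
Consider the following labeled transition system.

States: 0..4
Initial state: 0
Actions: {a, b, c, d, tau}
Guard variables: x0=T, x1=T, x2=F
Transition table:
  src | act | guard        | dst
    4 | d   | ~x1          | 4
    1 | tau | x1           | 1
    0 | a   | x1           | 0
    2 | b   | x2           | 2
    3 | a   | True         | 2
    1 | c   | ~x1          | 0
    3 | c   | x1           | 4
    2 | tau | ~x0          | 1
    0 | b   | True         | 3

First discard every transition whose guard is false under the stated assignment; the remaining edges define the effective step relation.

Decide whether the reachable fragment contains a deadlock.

Answer: DEADLOCK at state 2

Trace:
R = {0,2,3,4}
  0: a→0  b→3  [deg 2]
  2: ∅  [no exit]
  3: a→2  c→4  [deg 2]
  4: ∅  [no exit]
Path to 2: b·a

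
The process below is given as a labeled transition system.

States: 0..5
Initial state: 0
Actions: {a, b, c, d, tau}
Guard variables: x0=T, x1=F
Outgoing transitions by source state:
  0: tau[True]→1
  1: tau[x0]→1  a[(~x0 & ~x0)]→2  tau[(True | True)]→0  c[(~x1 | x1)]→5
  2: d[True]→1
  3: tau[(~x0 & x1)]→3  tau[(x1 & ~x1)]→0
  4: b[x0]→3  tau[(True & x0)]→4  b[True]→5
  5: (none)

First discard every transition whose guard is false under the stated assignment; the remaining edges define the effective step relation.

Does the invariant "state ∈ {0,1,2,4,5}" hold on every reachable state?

Inv-set: {0,1,2,4,5}
R = {0,1,5}
  0: safe
  1: safe
  5: safe

Answer: INVARIANT HOLDS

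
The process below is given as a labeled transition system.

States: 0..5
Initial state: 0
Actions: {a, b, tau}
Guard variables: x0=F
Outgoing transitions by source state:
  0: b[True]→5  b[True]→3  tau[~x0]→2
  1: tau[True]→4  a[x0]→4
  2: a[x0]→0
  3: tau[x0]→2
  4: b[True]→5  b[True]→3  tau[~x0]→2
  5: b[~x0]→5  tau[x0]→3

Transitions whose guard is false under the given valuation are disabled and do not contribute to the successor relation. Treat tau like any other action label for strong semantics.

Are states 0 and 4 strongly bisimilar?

Bisimulation quotient by refinement:
  round 0: {{0,1,2,3,4,5}}
  round 1: {{0,4},{1},{2,3},{5}}
4 equivalence class(es) (converged in 2)
0∈{0,4}, 4∈{0,4}

Answer: BISIMILAR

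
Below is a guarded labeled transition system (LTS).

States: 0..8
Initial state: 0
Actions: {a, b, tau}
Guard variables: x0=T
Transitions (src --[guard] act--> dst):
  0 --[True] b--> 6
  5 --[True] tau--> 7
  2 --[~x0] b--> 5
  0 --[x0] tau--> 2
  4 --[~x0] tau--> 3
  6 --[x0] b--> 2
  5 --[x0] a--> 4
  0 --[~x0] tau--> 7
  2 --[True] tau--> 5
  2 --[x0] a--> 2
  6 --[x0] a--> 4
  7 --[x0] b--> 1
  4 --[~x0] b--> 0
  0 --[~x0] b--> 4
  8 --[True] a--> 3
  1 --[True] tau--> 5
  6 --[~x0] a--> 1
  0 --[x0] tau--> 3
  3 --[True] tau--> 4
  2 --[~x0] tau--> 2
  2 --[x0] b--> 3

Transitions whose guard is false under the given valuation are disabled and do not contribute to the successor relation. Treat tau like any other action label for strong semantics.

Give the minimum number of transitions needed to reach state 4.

Breadth-first toward 4:
  depth 0: {0}
  depth 1: {2,3,6}
  depth 2: {4,5}
4 enters at depth 2; path b·a

Answer: 2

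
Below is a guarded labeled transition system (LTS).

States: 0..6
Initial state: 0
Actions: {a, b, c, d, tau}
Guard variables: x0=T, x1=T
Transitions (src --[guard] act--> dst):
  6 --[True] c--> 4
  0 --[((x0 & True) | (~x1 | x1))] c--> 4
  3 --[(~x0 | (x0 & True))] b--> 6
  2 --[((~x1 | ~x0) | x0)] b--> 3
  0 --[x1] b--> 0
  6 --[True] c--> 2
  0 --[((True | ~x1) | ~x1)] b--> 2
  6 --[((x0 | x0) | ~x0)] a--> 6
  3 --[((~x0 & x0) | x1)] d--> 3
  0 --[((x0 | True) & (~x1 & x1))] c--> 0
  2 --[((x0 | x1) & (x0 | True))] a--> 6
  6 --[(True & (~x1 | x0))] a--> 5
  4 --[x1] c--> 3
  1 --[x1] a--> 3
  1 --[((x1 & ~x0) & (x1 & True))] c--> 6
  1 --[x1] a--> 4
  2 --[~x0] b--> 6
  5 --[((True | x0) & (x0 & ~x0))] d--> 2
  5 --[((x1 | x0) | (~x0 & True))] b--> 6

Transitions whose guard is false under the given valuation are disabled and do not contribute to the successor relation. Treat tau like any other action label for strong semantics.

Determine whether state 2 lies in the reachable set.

After dropping false guards: 15 live edges.
depth 0: {0}
depth 1: {2,4}  cumulative {0,2,4}
depth 2: {3,6}  cumulative {0,2,3,4,6}
depth 3: {5}  cumulative {0,2,3,4,5,6}
Reach set: {0,2,3,4,5,6}
trace reaching 2: b

Answer: REACHABLE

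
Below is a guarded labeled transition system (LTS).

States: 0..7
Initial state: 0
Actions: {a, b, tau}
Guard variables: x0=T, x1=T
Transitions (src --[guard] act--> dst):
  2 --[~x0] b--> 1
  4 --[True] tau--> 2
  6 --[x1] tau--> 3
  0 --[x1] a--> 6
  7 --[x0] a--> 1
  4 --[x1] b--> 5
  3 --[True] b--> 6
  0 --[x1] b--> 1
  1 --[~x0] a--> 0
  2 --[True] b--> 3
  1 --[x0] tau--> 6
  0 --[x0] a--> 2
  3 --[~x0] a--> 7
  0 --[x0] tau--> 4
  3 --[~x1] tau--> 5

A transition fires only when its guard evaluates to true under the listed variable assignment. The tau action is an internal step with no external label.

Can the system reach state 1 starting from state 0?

After dropping false guards: 11 live edges.
L0 = {0}
L1 = {1,2,4,6}  now seen {0,1,2,4,6}
L2 = {3,5}  now seen {0,1,2,3,4,5,6}
Reach set: {0,1,2,3,4,5,6}
witness 1: b

Answer: REACHABLE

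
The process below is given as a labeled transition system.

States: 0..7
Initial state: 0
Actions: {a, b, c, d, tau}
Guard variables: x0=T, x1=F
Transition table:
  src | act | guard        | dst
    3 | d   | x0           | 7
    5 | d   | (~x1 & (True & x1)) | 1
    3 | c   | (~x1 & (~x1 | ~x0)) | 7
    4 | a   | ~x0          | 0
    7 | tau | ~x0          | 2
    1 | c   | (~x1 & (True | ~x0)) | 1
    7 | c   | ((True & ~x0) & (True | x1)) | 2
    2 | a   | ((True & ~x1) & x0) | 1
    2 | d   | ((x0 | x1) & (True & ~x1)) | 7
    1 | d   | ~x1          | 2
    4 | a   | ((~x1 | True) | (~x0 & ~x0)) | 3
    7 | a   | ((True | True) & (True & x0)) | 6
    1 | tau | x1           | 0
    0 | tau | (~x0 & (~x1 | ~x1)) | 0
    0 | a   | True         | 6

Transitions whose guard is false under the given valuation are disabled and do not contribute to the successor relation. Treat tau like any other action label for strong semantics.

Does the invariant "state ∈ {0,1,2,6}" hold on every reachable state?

Safe = {0,1,2,6}
Reach set: {0,6}
  0: ✓
  6: ✓

Answer: INVARIANT HOLDS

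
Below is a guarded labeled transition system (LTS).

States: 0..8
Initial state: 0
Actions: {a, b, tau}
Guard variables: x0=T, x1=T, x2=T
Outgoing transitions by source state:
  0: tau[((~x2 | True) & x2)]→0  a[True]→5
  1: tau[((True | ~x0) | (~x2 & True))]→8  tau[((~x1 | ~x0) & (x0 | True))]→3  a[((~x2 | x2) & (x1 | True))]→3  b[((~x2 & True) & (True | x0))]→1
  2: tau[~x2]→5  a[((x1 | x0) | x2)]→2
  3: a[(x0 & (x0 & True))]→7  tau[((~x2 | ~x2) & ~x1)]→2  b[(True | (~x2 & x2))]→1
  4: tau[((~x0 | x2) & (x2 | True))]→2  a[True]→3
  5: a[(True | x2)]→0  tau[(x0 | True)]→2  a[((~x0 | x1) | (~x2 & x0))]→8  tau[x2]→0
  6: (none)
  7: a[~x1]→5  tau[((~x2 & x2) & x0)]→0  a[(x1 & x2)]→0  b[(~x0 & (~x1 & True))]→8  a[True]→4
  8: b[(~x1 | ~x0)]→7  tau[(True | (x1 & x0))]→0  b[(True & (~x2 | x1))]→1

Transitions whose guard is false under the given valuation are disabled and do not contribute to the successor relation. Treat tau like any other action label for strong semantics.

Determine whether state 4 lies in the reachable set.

Answer: REACHABLE

Analysis:
17 transition(s) survive guard evaluation.
depth 0: {0}
depth 1: {5}  total {0,5}
depth 2: {2,8}  total {0,2,5,8}
depth 3: {1}  total {0,1,2,5,8}
depth 4: {3}  total {0,1,2,3,5,8}
depth 5: {7}  total {0,1,2,3,5,7,8}
depth 6: {4}  total {0,1,2,3,4,5,7,8}
Reach set: {0,1,2,3,4,5,7,8}
trace reaching 4: a·a·b·a·a·a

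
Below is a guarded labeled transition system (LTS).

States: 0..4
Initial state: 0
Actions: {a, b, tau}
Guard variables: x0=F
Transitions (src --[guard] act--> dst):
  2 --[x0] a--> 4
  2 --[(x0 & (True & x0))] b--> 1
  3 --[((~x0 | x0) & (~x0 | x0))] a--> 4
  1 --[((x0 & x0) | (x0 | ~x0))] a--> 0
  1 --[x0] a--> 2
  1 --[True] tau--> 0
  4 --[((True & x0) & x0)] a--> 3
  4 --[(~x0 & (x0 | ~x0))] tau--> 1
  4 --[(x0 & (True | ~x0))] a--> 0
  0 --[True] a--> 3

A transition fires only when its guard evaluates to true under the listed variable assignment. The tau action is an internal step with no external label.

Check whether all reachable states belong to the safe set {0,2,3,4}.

Answer: INVARIANT VIOLATED at state 1

Working:
Safe = {0,2,3,4}
Reachable = {0,1,3,4}
  0: safe
  1: ✗ unsafe
  3: safe
  4: safe
witness against invariant: a·a·tau → 1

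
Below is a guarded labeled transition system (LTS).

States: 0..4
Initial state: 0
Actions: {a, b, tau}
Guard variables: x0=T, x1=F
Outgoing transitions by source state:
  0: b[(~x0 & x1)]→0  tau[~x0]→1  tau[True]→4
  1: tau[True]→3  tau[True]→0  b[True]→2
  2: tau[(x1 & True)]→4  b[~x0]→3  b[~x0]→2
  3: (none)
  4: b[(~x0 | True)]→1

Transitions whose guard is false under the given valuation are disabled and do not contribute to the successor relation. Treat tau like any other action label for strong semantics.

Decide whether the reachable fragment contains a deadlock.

Answer: DEADLOCK at state 2

Analysis:
Reachable = {0,1,2,3,4}
  0: tau→4  [1 exit(s)]
  1: b→2  tau→0  tau→3  [3 exit(s)]
  2: ∅  [deadlock]
  3: ∅  [deadlock]
  4: b→1  [1 exit(s)]
Path to 2: tau·b·b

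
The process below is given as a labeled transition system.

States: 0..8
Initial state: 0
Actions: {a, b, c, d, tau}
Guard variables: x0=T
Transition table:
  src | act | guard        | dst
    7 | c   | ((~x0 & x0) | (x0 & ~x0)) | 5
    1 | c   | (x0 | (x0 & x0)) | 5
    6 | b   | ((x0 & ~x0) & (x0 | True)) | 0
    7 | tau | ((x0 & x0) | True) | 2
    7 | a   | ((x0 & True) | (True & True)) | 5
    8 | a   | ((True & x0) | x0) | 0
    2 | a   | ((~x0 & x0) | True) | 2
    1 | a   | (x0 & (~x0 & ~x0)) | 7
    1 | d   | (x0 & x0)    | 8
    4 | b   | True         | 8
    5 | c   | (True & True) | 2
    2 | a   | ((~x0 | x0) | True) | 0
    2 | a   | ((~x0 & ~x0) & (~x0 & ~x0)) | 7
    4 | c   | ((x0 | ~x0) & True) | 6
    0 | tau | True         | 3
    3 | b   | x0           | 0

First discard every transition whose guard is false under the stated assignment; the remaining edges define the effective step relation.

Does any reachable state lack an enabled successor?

Reach set: {0,3}
  0: tau→3  [1 out]
  3: b→0  [1 out]

Answer: DEADLOCK-FREE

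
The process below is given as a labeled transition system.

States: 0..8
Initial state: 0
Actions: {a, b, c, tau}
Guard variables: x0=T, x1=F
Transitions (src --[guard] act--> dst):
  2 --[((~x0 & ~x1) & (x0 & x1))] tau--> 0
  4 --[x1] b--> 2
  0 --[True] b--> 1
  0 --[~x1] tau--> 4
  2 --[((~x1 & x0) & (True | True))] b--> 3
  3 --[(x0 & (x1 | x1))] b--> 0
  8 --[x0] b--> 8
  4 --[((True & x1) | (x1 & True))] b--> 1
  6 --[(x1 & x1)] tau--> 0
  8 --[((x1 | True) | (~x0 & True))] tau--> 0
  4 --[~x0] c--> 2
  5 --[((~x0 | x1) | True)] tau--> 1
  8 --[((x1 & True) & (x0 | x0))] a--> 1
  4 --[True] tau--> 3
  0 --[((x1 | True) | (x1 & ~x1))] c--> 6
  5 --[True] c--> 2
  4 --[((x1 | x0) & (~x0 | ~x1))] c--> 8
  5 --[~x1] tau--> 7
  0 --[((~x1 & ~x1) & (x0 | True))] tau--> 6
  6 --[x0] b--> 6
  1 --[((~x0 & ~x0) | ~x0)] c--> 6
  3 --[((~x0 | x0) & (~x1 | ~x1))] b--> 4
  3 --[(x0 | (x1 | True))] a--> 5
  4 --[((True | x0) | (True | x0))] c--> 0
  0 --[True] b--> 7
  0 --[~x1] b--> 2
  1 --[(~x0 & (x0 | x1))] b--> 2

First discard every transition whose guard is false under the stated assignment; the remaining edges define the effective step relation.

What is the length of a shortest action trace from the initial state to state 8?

Layered search for 8:
  Layer 0: {0}
  Layer 1: {1,2,4,6,7}
  Layer 2: {3,8}
first hit 8 at d=2 via tau·c

Answer: 2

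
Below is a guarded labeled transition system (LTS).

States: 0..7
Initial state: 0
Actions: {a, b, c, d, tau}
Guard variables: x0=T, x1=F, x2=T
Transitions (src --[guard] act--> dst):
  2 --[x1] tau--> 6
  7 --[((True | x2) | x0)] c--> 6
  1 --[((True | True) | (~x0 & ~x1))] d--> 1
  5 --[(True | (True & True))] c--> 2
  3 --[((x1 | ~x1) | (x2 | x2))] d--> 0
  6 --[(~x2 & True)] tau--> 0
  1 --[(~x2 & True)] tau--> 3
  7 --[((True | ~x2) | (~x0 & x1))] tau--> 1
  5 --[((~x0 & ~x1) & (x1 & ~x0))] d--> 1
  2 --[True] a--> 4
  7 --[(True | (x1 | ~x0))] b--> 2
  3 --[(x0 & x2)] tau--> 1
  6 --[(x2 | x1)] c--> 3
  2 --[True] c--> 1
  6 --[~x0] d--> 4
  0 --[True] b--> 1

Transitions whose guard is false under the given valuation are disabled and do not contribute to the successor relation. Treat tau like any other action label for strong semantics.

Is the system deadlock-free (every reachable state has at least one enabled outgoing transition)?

Answer: DEADLOCK-FREE

Working:
Reach set: {0,1}
  0: b→1  [1 out]
  1: d→1  [1 out]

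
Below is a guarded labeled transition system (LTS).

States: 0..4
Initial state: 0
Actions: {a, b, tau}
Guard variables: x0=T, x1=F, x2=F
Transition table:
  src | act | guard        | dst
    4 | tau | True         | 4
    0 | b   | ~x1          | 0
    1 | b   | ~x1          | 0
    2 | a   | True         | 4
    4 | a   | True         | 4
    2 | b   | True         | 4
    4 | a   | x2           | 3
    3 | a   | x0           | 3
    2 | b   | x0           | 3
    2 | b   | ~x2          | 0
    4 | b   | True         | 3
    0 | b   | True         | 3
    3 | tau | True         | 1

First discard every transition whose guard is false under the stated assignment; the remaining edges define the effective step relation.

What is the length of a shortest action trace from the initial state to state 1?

Layered search for 1:
  Layer 0: {0}
  Layer 1: {3}
  Layer 2: {1}
depth(1)=2, e.g. b·tau

Answer: 2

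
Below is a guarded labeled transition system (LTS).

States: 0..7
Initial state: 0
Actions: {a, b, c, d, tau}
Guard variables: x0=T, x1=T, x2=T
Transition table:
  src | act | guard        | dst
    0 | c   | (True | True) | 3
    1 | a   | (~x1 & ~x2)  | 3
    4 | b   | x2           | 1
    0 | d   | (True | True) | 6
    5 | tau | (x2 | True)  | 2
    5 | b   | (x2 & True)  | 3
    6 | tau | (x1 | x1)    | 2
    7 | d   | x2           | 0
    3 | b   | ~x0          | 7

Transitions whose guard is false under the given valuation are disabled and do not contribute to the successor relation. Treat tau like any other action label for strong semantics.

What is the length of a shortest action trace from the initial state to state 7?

BFS to 7:
  L0 = {0}
  L1 = {3,6}
  L2 = {2}
7 never appears.

Answer: UNREACHABLE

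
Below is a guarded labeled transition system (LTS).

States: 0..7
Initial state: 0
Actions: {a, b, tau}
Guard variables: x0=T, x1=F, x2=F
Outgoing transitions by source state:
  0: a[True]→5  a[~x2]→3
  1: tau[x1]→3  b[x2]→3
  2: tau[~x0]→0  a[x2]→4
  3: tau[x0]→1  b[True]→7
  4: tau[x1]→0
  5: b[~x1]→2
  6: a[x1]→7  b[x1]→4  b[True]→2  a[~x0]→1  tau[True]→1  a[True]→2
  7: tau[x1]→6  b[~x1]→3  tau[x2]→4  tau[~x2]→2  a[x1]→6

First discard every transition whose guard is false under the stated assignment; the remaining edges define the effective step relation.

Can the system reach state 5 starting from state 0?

Guard filter leaves 10 enabled edge(s).
depth 0: {0}
depth 1: {3,5}  total {0,3,5}
depth 2: {1,2,7}  total {0,1,2,3,5,7}
R = {0,1,2,3,5,7}
witness 5: a

Answer: REACHABLE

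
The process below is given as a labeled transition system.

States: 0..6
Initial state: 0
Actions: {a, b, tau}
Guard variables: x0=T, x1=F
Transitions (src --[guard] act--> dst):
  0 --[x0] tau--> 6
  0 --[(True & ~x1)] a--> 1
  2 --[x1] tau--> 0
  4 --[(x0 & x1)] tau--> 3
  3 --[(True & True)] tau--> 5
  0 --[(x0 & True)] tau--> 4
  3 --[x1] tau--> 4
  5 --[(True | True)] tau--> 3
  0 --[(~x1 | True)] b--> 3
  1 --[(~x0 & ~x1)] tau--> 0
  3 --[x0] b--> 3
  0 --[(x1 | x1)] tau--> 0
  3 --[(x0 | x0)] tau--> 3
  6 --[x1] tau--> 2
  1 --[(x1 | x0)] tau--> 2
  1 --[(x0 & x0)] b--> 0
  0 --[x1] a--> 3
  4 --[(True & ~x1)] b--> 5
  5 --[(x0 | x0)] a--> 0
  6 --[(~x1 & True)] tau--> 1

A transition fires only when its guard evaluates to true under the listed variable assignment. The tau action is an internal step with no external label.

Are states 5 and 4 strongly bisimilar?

Bisimulation quotient by refinement:
  π0 = {{0,1,2,3,4,5,6}}
  π1 = {{0},{1,3},{2},{4},{5},{6}}
  π2 = {{0},{1},{2},{3},{4},{5},{6}}
Fixed point at round 3; 7 class(es).
[5]={5}  [4]={4}

Answer: NOT BISIMILAR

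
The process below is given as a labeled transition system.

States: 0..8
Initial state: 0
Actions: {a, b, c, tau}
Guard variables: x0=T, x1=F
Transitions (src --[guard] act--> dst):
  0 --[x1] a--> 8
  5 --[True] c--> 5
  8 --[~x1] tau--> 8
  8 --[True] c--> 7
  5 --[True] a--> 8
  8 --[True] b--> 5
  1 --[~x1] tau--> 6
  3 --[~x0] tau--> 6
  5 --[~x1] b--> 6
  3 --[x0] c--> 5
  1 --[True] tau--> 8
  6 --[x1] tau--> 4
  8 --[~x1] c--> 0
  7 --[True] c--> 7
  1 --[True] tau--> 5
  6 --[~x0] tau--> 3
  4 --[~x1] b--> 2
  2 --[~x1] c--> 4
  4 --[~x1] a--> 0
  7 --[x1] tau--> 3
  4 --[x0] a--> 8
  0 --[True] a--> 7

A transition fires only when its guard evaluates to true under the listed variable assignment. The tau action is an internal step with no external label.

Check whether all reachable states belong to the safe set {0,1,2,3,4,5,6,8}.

Answer: INVARIANT VIOLATED at state 7

Trace:
Allowed set {0,1,2,3,4,5,6,8}
R = {0,7}
  0: ✓
  7: outside
reach 7 via a — violates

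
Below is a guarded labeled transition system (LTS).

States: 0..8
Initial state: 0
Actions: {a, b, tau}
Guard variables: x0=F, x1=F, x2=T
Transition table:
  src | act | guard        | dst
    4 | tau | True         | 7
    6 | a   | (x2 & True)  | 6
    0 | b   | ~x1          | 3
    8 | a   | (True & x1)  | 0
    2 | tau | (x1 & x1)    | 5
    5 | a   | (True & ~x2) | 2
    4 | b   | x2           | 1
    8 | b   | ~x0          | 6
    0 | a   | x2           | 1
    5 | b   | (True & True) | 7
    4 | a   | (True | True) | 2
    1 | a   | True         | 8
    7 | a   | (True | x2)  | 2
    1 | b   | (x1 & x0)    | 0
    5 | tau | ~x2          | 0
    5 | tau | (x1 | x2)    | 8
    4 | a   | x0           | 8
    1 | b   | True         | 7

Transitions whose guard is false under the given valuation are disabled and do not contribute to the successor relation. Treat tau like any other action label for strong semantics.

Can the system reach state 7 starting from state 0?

Answer: REACHABLE

Trace:
12 transition(s) survive guard evaluation.
L0 = {0}
L1 = {1,3}  now seen {0,1,3}
L2 = {7,8}  now seen {0,1,3,7,8}
L3 = {2,6}  now seen {0,1,2,3,6,7,8}
Reachable = {0,1,2,3,6,7,8}
witness 7: a·b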